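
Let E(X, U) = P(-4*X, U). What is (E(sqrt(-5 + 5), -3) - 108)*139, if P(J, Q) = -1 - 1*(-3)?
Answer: -14734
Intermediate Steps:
P(J, Q) = 2 (P(J, Q) = -1 + 3 = 2)
E(X, U) = 2
(E(sqrt(-5 + 5), -3) - 108)*139 = (2 - 108)*139 = -106*139 = -14734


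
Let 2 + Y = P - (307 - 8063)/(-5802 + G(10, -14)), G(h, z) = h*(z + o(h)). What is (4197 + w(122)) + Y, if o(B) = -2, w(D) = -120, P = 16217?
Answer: 60486574/2981 ≈ 20291.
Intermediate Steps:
G(h, z) = h*(-2 + z) (G(h, z) = h*(z - 2) = h*(-2 + z))
Y = 48333037/2981 (Y = -2 + (16217 - (307 - 8063)/(-5802 + 10*(-2 - 14))) = -2 + (16217 - (-7756)/(-5802 + 10*(-16))) = -2 + (16217 - (-7756)/(-5802 - 160)) = -2 + (16217 - (-7756)/(-5962)) = -2 + (16217 - (-7756)*(-1)/5962) = -2 + (16217 - 1*3878/2981) = -2 + (16217 - 3878/2981) = -2 + 48338999/2981 = 48333037/2981 ≈ 16214.)
(4197 + w(122)) + Y = (4197 - 120) + 48333037/2981 = 4077 + 48333037/2981 = 60486574/2981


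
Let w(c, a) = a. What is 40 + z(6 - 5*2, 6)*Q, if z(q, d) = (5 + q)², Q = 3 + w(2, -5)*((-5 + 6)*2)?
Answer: 33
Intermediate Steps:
Q = -7 (Q = 3 - 5*(-5 + 6)*2 = 3 - 5*2 = 3 - 10 = -7)
40 + z(6 - 5*2, 6)*Q = 40 + (5 + (6 - 5*2))²*(-7) = 40 + (5 + (6 - 10))²*(-7) = 40 + (5 - 4)²*(-7) = 40 + 1²*(-7) = 40 + 1*(-7) = 40 - 7 = 33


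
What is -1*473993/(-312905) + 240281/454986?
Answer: 12645448061/6189886710 ≈ 2.0429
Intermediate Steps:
-1*473993/(-312905) + 240281/454986 = -473993*(-1/312905) + 240281*(1/454986) = 473993/312905 + 10447/19782 = 12645448061/6189886710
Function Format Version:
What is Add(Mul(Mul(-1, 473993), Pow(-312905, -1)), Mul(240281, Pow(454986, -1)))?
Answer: Rational(12645448061, 6189886710) ≈ 2.0429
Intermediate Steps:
Add(Mul(Mul(-1, 473993), Pow(-312905, -1)), Mul(240281, Pow(454986, -1))) = Add(Mul(-473993, Rational(-1, 312905)), Mul(240281, Rational(1, 454986))) = Add(Rational(473993, 312905), Rational(10447, 19782)) = Rational(12645448061, 6189886710)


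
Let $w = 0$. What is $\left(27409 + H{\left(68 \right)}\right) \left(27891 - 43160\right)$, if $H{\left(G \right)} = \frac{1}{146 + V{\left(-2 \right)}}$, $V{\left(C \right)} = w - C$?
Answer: $- \frac{61939202377}{148} \approx -4.1851 \cdot 10^{8}$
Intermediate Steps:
$V{\left(C \right)} = - C$ ($V{\left(C \right)} = 0 - C = - C$)
$H{\left(G \right)} = \frac{1}{148}$ ($H{\left(G \right)} = \frac{1}{146 - -2} = \frac{1}{146 + 2} = \frac{1}{148}$)
$\left(27409 + H{\left(68 \right)}\right) \left(27891 - 43160\right) = \left(27409 + \frac{1}{148}\right) \left(27891 - 43160\right) = \frac{4056533}{148} \left(-15269\right) = - \frac{61939202377}{148}$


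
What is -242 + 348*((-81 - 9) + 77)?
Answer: -4766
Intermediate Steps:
-242 + 348*((-81 - 9) + 77) = -242 + 348*(-90 + 77) = -242 + 348*(-13) = -242 - 4524 = -4766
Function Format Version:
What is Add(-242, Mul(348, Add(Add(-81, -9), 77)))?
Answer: -4766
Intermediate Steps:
Add(-242, Mul(348, Add(Add(-81, -9), 77))) = Add(-242, Mul(348, Add(-90, 77))) = Add(-242, Mul(348, -13)) = Add(-242, -4524) = -4766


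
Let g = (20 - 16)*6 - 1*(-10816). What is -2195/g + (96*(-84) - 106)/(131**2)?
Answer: -25246239/37205048 ≈ -0.67857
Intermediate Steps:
g = 10840 (g = 4*6 + 10816 = 24 + 10816 = 10840)
-2195/g + (96*(-84) - 106)/(131**2) = -2195/10840 + (96*(-84) - 106)/(131**2) = -2195*1/10840 + (-8064 - 106)/17161 = -439/2168 - 8170*1/17161 = -439/2168 - 8170/17161 = -25246239/37205048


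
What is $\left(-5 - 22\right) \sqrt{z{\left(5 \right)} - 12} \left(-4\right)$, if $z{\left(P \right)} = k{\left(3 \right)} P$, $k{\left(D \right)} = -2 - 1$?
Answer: $324 i \sqrt{3} \approx 561.18 i$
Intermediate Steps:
$k{\left(D \right)} = -3$
$z{\left(P \right)} = - 3 P$
$\left(-5 - 22\right) \sqrt{z{\left(5 \right)} - 12} \left(-4\right) = \left(-5 - 22\right) \sqrt{\left(-3\right) 5 - 12} \left(-4\right) = \left(-5 - 22\right) \sqrt{-15 - 12} \left(-4\right) = - 27 \sqrt{-27} \left(-4\right) = - 27 \cdot 3 i \sqrt{3} \left(-4\right) = - 81 i \sqrt{3} \left(-4\right) = 324 i \sqrt{3}$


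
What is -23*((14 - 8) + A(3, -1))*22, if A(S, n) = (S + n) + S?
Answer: -5566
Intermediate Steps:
A(S, n) = n + 2*S
-23*((14 - 8) + A(3, -1))*22 = -23*((14 - 8) + (-1 + 2*3))*22 = -23*(6 + (-1 + 6))*22 = -23*(6 + 5)*22 = -23*11*22 = -253*22 = -5566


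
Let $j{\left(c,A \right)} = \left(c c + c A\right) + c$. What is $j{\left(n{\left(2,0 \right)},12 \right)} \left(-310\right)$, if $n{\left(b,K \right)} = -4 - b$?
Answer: $13020$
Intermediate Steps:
$j{\left(c,A \right)} = c + c^{2} + A c$ ($j{\left(c,A \right)} = \left(c^{2} + A c\right) + c = c + c^{2} + A c$)
$j{\left(n{\left(2,0 \right)},12 \right)} \left(-310\right) = \left(-4 - 2\right) \left(1 + 12 - 6\right) \left(-310\right) = - 6 \left(1 + 12 - 6\right) \left(-310\right) = \left(-6\right) 7 \left(-310\right) = \left(-42\right) \left(-310\right) = 13020$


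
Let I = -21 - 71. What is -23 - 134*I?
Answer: 12305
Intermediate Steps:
I = -92
-23 - 134*I = -23 - 134*(-92) = -23 + 12328 = 12305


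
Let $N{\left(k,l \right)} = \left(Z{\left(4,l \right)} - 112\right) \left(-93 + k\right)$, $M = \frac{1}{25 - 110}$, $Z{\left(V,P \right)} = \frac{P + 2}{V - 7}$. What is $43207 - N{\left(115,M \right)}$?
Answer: $\frac{11649823}{255} \approx 45686.0$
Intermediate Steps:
$Z{\left(V,P \right)} = \frac{2 + P}{-7 + V}$
$M = - \frac{1}{85}$ ($M = \frac{1}{-85} = - \frac{1}{85} \approx -0.011765$)
$N{\left(k,l \right)} = \left(-93 + k\right) \left(- \frac{338}{3} - \frac{l}{3}\right)$ ($N{\left(k,l \right)} = \left(\frac{2 + l}{-7 + 4} - 112\right) \left(-93 + k\right) = \left(\frac{2 + l}{-3} - 112\right) \left(-93 + k\right) = \left(- \frac{2 + l}{3} - 112\right) \left(-93 + k\right) = \left(\left(- \frac{2}{3} - \frac{l}{3}\right) - 112\right) \left(-93 + k\right) = \left(- \frac{338}{3} - \frac{l}{3}\right) \left(-93 + k\right) = \left(-93 + k\right) \left(- \frac{338}{3} - \frac{l}{3}\right)$)
$43207 - N{\left(115,M \right)} = 43207 - \left(10478 + 31 \left(- \frac{1}{85}\right) - \frac{38870}{3} - \frac{115}{3} \left(- \frac{1}{85}\right)\right) = 43207 - \left(10478 - \frac{31}{85} - \frac{38870}{3} + \frac{23}{51}\right) = 43207 - - \frac{632038}{255} = 43207 + \frac{632038}{255} = \frac{11649823}{255}$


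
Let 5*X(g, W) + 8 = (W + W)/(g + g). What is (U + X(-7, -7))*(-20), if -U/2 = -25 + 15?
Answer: -372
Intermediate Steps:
U = 20 (U = -2*(-25 + 15) = -2*(-10) = 20)
X(g, W) = -8/5 + W/(5*g) (X(g, W) = -8/5 + ((W + W)/(g + g))/5 = -8/5 + ((2*W)/((2*g)))/5 = -8/5 + ((2*W)*(1/(2*g)))/5 = -8/5 + (W/g)/5 = -8/5 + W/(5*g))
(U + X(-7, -7))*(-20) = (20 + (1/5)*(-7 - 8*(-7))/(-7))*(-20) = (20 + (1/5)*(-1/7)*(-7 + 56))*(-20) = (20 + (1/5)*(-1/7)*49)*(-20) = (20 - 7/5)*(-20) = (93/5)*(-20) = -372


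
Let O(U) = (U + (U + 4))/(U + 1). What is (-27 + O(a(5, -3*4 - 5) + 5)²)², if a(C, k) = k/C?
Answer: 10673289/28561 ≈ 373.70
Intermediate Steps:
O(U) = (4 + 2*U)/(1 + U) (O(U) = (U + (4 + U))/(1 + U) = (4 + 2*U)/(1 + U))
(-27 + O(a(5, -3*4 - 5) + 5)²)² = (-27 + (2*(2 + ((-3*4 - 5)/5 + 5))/(1 + ((-3*4 - 5)/5 + 5)))²)² = (-27 + (2*(2 + ((-12 - 5)*(⅕) + 5))/(1 + ((-12 - 5)*(⅕) + 5)))²)² = (-27 + (2*(2 + (-17*⅕ + 5))/(1 + (-17*⅕ + 5)))²)² = (-27 + (2*(2 + (-17/5 + 5))/(1 + (-17/5 + 5)))²)² = (-27 + (2*(2 + 8/5)/(1 + 8/5))²)² = (-27 + (2*(18/5)/(13/5))²)² = (-27 + (2*(5/13)*(18/5))²)² = (-27 + (36/13)²)² = (-27 + 1296/169)² = (-3267/169)² = 10673289/28561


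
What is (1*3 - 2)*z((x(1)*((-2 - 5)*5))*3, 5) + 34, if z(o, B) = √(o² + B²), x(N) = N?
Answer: 34 + 5*√442 ≈ 139.12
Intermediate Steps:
z(o, B) = √(B² + o²)
(1*3 - 2)*z((x(1)*((-2 - 5)*5))*3, 5) + 34 = (1*3 - 2)*√(5² + ((1*((-2 - 5)*5))*3)²) + 34 = (3 - 2)*√(25 + ((1*(-7*5))*3)²) + 34 = 1*√(25 + ((1*(-35))*3)²) + 34 = 1*√(25 + (-35*3)²) + 34 = 1*√(25 + (-105)²) + 34 = 1*√(25 + 11025) + 34 = 1*√11050 + 34 = 1*(5*√442) + 34 = 5*√442 + 34 = 34 + 5*√442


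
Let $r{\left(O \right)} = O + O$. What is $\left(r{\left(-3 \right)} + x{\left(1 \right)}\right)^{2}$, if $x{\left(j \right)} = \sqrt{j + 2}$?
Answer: $\left(6 - \sqrt{3}\right)^{2} \approx 18.215$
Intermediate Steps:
$x{\left(j \right)} = \sqrt{2 + j}$
$r{\left(O \right)} = 2 O$
$\left(r{\left(-3 \right)} + x{\left(1 \right)}\right)^{2} = \left(2 \left(-3\right) + \sqrt{2 + 1}\right)^{2} = \left(-6 + \sqrt{3}\right)^{2}$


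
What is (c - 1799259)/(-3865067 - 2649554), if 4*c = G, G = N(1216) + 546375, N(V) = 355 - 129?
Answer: 6650435/26058484 ≈ 0.25521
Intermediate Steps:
N(V) = 226
G = 546601 (G = 226 + 546375 = 546601)
c = 546601/4 (c = (¼)*546601 = 546601/4 ≈ 1.3665e+5)
(c - 1799259)/(-3865067 - 2649554) = (546601/4 - 1799259)/(-3865067 - 2649554) = -6650435/4/(-6514621) = -6650435/4*(-1/6514621) = 6650435/26058484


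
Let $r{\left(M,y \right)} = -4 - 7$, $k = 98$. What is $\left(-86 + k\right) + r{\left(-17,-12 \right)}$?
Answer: $1$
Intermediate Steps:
$r{\left(M,y \right)} = -11$
$\left(-86 + k\right) + r{\left(-17,-12 \right)} = \left(-86 + 98\right) - 11 = 12 - 11 = 1$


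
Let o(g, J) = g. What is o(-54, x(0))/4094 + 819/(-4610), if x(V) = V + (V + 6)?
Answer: -1800963/9436670 ≈ -0.19085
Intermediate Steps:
x(V) = 6 + 2*V (x(V) = V + (6 + V) = 6 + 2*V)
o(-54, x(0))/4094 + 819/(-4610) = -54/4094 + 819/(-4610) = -54*1/4094 + 819*(-1/4610) = -27/2047 - 819/4610 = -1800963/9436670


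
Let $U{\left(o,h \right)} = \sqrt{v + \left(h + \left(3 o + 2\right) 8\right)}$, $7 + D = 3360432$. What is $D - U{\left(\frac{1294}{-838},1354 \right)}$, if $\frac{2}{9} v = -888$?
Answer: $3360425 - \frac{i \sqrt{467529418}}{419} \approx 3.3604 \cdot 10^{6} - 51.605 i$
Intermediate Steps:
$D = 3360425$ ($D = -7 + 3360432 = 3360425$)
$v = -3996$ ($v = \frac{9}{2} \left(-888\right) = -3996$)
$U{\left(o,h \right)} = \sqrt{-3980 + h + 24 o}$ ($U{\left(o,h \right)} = \sqrt{-3996 + \left(h + \left(3 o + 2\right) 8\right)} = \sqrt{-3996 + \left(h + \left(2 + 3 o\right) 8\right)} = \sqrt{-3996 + \left(h + \left(16 + 24 o\right)\right)} = \sqrt{-3996 + \left(16 + h + 24 o\right)} = \sqrt{-3980 + h + 24 o}$)
$D - U{\left(\frac{1294}{-838},1354 \right)} = 3360425 - \sqrt{-3980 + 1354 + 24 \frac{1294}{-838}} = 3360425 - \sqrt{-3980 + 1354 + 24 \cdot 1294 \left(- \frac{1}{838}\right)} = 3360425 - \sqrt{-3980 + 1354 + 24 \left(- \frac{647}{419}\right)} = 3360425 - \sqrt{-3980 + 1354 - \frac{15528}{419}} = 3360425 - \sqrt{- \frac{1115822}{419}} = 3360425 - \frac{i \sqrt{467529418}}{419}$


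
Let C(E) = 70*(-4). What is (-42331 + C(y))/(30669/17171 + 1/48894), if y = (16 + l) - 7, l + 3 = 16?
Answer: -35774443180014/1499547257 ≈ -23857.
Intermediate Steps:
l = 13 (l = -3 + 16 = 13)
y = 22 (y = (16 + 13) - 7 = 29 - 7 = 22)
C(E) = -280
(-42331 + C(y))/(30669/17171 + 1/48894) = (-42331 - 280)/(30669/17171 + 1/48894) = -42611/(30669*(1/17171) + 1/48894) = -42611/(30669/17171 + 1/48894) = -42611/1499547257/839558874 = -42611*839558874/1499547257 = -35774443180014/1499547257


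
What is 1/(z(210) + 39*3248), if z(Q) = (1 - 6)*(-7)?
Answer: 1/126707 ≈ 7.8922e-6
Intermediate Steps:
z(Q) = 35 (z(Q) = -5*(-7) = 35)
1/(z(210) + 39*3248) = 1/(35 + 39*3248) = 1/(35 + 126672) = 1/126707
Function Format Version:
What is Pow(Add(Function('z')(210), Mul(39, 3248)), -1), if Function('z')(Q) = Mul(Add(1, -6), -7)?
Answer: Rational(1, 126707) ≈ 7.8922e-6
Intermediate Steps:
Function('z')(Q) = 35 (Function('z')(Q) = Mul(-5, -7) = 35)
Pow(Add(Function('z')(210), Mul(39, 3248)), -1) = Pow(Add(35, Mul(39, 3248)), -1) = Pow(Add(35, 126672), -1) = Pow(126707, -1) = Rational(1, 126707)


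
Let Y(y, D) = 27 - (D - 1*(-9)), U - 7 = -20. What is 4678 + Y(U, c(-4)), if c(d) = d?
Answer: 4700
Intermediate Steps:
U = -13 (U = 7 - 20 = -13)
Y(y, D) = 18 - D (Y(y, D) = 27 - (D + 9) = 27 - (9 + D) = 27 + (-9 - D) = 18 - D)
4678 + Y(U, c(-4)) = 4678 + (18 - 1*(-4)) = 4678 + (18 + 4) = 4678 + 22 = 4700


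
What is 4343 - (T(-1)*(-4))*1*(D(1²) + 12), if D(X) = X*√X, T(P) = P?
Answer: 4291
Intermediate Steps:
D(X) = X^(3/2)
4343 - (T(-1)*(-4))*1*(D(1²) + 12) = 4343 - -1*(-4)*1*((1²)^(3/2) + 12) = 4343 - 4*1*(1^(3/2) + 12) = 4343 - 4*(1 + 12) = 4343 - 4*13 = 4343 - 1*52 = 4343 - 52 = 4291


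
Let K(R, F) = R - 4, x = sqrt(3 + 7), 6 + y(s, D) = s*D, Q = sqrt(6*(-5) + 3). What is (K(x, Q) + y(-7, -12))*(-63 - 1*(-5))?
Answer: -4292 - 58*sqrt(10) ≈ -4475.4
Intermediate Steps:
Q = 3*I*sqrt(3) (Q = sqrt(-30 + 3) = sqrt(-27) = 3*I*sqrt(3) ≈ 5.1962*I)
y(s, D) = -6 + D*s (y(s, D) = -6 + s*D = -6 + D*s)
x = sqrt(10) ≈ 3.1623
K(R, F) = -4 + R
(K(x, Q) + y(-7, -12))*(-63 - 1*(-5)) = ((-4 + sqrt(10)) + (-6 - 12*(-7)))*(-63 - 1*(-5)) = ((-4 + sqrt(10)) + (-6 + 84))*(-63 + 5) = ((-4 + sqrt(10)) + 78)*(-58) = (74 + sqrt(10))*(-58) = -4292 - 58*sqrt(10)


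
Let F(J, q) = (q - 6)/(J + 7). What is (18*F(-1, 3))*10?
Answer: -90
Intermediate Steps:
F(J, q) = (-6 + q)/(7 + J)
(18*F(-1, 3))*10 = (18*((-6 + 3)/(7 - 1)))*10 = (18*(-3/6))*10 = (18*((⅙)*(-3)))*10 = (18*(-½))*10 = -9*10 = -90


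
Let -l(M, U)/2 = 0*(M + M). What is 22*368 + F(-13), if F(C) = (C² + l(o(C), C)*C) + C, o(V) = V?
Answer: 8252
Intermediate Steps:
l(M, U) = 0 (l(M, U) = -0*(M + M) = -0*2*M = -2*0 = 0)
F(C) = C + C² (F(C) = (C² + 0*C) + C = (C² + 0) + C = C² + C = C + C²)
22*368 + F(-13) = 22*368 - 13*(1 - 13) = 8096 - 13*(-12) = 8096 + 156 = 8252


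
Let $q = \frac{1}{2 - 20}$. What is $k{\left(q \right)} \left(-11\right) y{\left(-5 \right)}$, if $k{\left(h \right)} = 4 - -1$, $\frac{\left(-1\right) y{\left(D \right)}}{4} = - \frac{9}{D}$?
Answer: $396$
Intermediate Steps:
$q = - \frac{1}{18}$ ($q = \frac{1}{2 - 20} = \frac{1}{-18} = - \frac{1}{18} \approx -0.055556$)
$y{\left(D \right)} = \frac{36}{D}$ ($y{\left(D \right)} = - 4 \left(- \frac{9}{D}\right) = \frac{36}{D}$)
$k{\left(h \right)} = 5$ ($k{\left(h \right)} = 4 + 1 = 5$)
$k{\left(q \right)} \left(-11\right) y{\left(-5 \right)} = 5 \left(-11\right) \frac{36}{-5} = - 55 \cdot 36 \left(- \frac{1}{5}\right) = \left(-55\right) \left(- \frac{36}{5}\right) = 396$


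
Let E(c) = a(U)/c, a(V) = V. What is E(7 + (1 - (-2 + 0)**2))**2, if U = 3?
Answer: 9/16 ≈ 0.56250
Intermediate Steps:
E(c) = 3/c
E(7 + (1 - (-2 + 0)**2))**2 = (3/(7 + (1 - (-2 + 0)**2)))**2 = (3/(7 + (1 - 1*(-2)**2)))**2 = (3/(7 + (1 - 1*4)))**2 = (3/(7 + (1 - 4)))**2 = (3/(7 - 3))**2 = (3/4)**2 = 9/16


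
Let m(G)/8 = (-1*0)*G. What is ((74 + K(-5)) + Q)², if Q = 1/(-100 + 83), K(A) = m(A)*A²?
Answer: 1580049/289 ≈ 5467.3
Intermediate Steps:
m(G) = 0 (m(G) = 8*((-1*0)*G) = 8*(0*G) = 8*0 = 0)
K(A) = 0 (K(A) = 0*A² = 0)
Q = -1/17 (Q = 1/(-17) = -1/17 ≈ -0.058824)
((74 + K(-5)) + Q)² = ((74 + 0) - 1/17)² = (74 - 1/17)² = (1257/17)² = 1580049/289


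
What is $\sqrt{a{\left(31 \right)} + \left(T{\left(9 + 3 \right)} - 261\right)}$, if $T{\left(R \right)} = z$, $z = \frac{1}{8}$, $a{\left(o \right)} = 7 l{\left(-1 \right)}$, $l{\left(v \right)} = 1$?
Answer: $\frac{i \sqrt{4062}}{4} \approx 15.933 i$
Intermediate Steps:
$a{\left(o \right)} = 7$ ($a{\left(o \right)} = 7 \cdot 1 = 7$)
$z = \frac{1}{8} \approx 0.125$
$T{\left(R \right)} = \frac{1}{8}$
$\sqrt{a{\left(31 \right)} + \left(T{\left(9 + 3 \right)} - 261\right)} = \sqrt{7 + \left(\frac{1}{8} - 261\right)} = \sqrt{7 - \frac{2087}{8}} = \sqrt{- \frac{2031}{8}} = \frac{i \sqrt{4062}}{4}$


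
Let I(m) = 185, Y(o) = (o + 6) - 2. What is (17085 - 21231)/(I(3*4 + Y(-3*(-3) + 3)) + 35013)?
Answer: -2073/17599 ≈ -0.11779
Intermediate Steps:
Y(o) = 4 + o (Y(o) = (6 + o) - 2 = 4 + o)
(17085 - 21231)/(I(3*4 + Y(-3*(-3) + 3)) + 35013) = (17085 - 21231)/(185 + 35013) = -4146/35198 = -4146*1/35198 = -2073/17599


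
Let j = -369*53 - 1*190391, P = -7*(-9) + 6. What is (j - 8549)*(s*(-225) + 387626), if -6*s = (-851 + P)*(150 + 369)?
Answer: 3240758210353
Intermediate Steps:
P = 69 (P = 63 + 6 = 69)
j = -209948 (j = -19557 - 190391 = -209948)
s = 67643 (s = -(-851 + 69)*(150 + 369)/6 = -(-391)*519/3 = -1/6*(-405858) = 67643)
(j - 8549)*(s*(-225) + 387626) = (-209948 - 8549)*(67643*(-225) + 387626) = -218497*(-15219675 + 387626) = -218497*(-14832049) = 3240758210353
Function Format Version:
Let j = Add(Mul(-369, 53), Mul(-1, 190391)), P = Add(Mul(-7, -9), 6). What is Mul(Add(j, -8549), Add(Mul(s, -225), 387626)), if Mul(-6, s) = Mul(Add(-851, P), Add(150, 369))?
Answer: 3240758210353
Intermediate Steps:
P = 69 (P = Add(63, 6) = 69)
j = -209948 (j = Add(-19557, -190391) = -209948)
s = 67643 (s = Mul(Rational(-1, 6), Mul(Add(-851, 69), Add(150, 369))) = Mul(Rational(-1, 6), Mul(-782, 519)) = Mul(Rational(-1, 6), -405858) = 67643)
Mul(Add(j, -8549), Add(Mul(s, -225), 387626)) = Mul(Add(-209948, -8549), Add(Mul(67643, -225), 387626)) = Mul(-218497, Add(-15219675, 387626)) = Mul(-218497, -14832049) = 3240758210353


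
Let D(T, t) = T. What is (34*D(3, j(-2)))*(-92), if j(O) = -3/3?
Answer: -9384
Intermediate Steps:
j(O) = -1 (j(O) = -3*1/3 = -1)
(34*D(3, j(-2)))*(-92) = (34*3)*(-92) = 102*(-92) = -9384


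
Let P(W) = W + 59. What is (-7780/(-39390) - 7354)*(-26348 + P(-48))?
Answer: 254298027212/1313 ≈ 1.9368e+8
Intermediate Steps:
P(W) = 59 + W
(-7780/(-39390) - 7354)*(-26348 + P(-48)) = (-7780/(-39390) - 7354)*(-26348 + (59 - 48)) = (-7780*(-1/39390) - 7354)*(-26348 + 11) = (778/3939 - 7354)*(-26337) = -28966628/3939*(-26337) = 254298027212/1313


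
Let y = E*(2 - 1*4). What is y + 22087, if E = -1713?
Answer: 25513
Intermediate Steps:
y = 3426 (y = -1713*(2 - 1*4) = -1713*(2 - 4) = -1713*(-2) = 3426)
y + 22087 = 3426 + 22087 = 25513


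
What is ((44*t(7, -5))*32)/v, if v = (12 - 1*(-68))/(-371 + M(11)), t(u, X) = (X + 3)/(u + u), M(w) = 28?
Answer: 4312/5 ≈ 862.40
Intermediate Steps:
t(u, X) = (3 + X)/(2*u) (t(u, X) = (3 + X)/((2*u)) = (3 + X)*(1/(2*u)) = (3 + X)/(2*u))
v = -80/343 (v = (12 - 1*(-68))/(-371 + 28) = (12 + 68)/(-343) = 80*(-1/343) = -80/343 ≈ -0.23324)
((44*t(7, -5))*32)/v = ((44*((1/2)*(3 - 5)/7))*32)/(-80/343) = ((44*((1/2)*(1/7)*(-2)))*32)*(-343/80) = ((44*(-1/7))*32)*(-343/80) = -44/7*32*(-343/80) = -1408/7*(-343/80) = 4312/5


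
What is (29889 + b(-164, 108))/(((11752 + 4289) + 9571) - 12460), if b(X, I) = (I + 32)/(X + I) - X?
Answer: 60101/26304 ≈ 2.2849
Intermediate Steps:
b(X, I) = -X + (32 + I)/(I + X) (b(X, I) = (32 + I)/(I + X) - X = -X + (32 + I)/(I + X))
(29889 + b(-164, 108))/(((11752 + 4289) + 9571) - 12460) = (29889 + (32 + 108 - 1*(-164)² - 1*108*(-164))/(108 - 164))/(((11752 + 4289) + 9571) - 12460) = (29889 + (32 + 108 - 1*26896 + 17712)/(-56))/((16041 + 9571) - 12460) = (29889 - (32 + 108 - 26896 + 17712)/56)/(25612 - 12460) = (29889 - 1/56*(-9044))/13152 = (29889 + 323/2)*(1/13152) = (60101/2)*(1/13152) = 60101/26304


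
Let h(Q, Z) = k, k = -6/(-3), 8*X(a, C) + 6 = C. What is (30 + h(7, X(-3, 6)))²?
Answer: 1024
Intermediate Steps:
X(a, C) = -¾ + C/8
k = 2 (k = -6*(-⅓) = 2)
h(Q, Z) = 2
(30 + h(7, X(-3, 6)))² = (30 + 2)² = 32² = 1024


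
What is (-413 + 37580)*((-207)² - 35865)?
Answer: 259574328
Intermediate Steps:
(-413 + 37580)*((-207)² - 35865) = 37167*(42849 - 35865) = 37167*6984 = 259574328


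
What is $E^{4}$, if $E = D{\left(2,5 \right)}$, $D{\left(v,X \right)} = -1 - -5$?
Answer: $256$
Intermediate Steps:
$D{\left(v,X \right)} = 4$ ($D{\left(v,X \right)} = -1 + 5 = 4$)
$E = 4$
$E^{4} = 4^{4} = 256$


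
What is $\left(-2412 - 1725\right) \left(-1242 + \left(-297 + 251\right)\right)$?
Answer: $5328456$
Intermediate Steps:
$\left(-2412 - 1725\right) \left(-1242 + \left(-297 + 251\right)\right) = - 4137 \left(-1242 - 46\right) = \left(-4137\right) \left(-1288\right) = 5328456$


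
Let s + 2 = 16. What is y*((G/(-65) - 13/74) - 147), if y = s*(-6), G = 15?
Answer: 5955810/481 ≈ 12382.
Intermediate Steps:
s = 14 (s = -2 + 16 = 14)
y = -84 (y = 14*(-6) = -84)
y*((G/(-65) - 13/74) - 147) = -84*((15/(-65) - 13/74) - 147) = -84*((15*(-1/65) - 13*1/74) - 147) = -84*((-3/13 - 13/74) - 147) = -84*(-391/962 - 147) = -84*(-141805/962) = 5955810/481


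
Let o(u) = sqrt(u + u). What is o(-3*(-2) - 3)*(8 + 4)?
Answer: 12*sqrt(6) ≈ 29.394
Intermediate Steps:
o(u) = sqrt(2)*sqrt(u) (o(u) = sqrt(2*u) = sqrt(2)*sqrt(u))
o(-3*(-2) - 3)*(8 + 4) = (sqrt(2)*sqrt(-3*(-2) - 3))*(8 + 4) = (sqrt(2)*sqrt(6 - 3))*12 = (sqrt(2)*sqrt(3))*12 = sqrt(6)*12 = 12*sqrt(6)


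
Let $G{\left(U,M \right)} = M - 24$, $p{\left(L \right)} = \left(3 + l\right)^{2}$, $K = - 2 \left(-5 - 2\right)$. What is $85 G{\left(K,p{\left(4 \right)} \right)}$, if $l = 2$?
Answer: $85$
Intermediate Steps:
$K = 14$ ($K = \left(-2\right) \left(-7\right) = 14$)
$p{\left(L \right)} = 25$ ($p{\left(L \right)} = \left(3 + 2\right)^{2} = 5^{2} = 25$)
$G{\left(U,M \right)} = -24 + M$
$85 G{\left(K,p{\left(4 \right)} \right)} = 85 \left(-24 + 25\right) = 85 \cdot 1 = 85$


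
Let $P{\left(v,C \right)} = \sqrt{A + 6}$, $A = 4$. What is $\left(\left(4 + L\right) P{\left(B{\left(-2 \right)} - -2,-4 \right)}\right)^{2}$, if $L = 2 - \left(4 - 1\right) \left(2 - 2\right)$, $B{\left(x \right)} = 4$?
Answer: $360$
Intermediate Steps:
$L = 2$ ($L = 2 - 3 \cdot 0 = 2 - 0 = 2 + 0 = 2$)
$P{\left(v,C \right)} = \sqrt{10}$ ($P{\left(v,C \right)} = \sqrt{4 + 6} = \sqrt{10}$)
$\left(\left(4 + L\right) P{\left(B{\left(-2 \right)} - -2,-4 \right)}\right)^{2} = \left(\left(4 + 2\right) \sqrt{10}\right)^{2} = \left(6 \sqrt{10}\right)^{2} = 360$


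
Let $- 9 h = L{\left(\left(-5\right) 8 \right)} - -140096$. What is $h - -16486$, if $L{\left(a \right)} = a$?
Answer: $\frac{8318}{9} \approx 924.22$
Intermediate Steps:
$h = - \frac{140056}{9}$ ($h = - \frac{\left(-5\right) 8 - -140096}{9} = - \frac{-40 + 140096}{9} = \left(- \frac{1}{9}\right) 140056 = - \frac{140056}{9} \approx -15562.0$)
$h - -16486 = - \frac{140056}{9} - -16486 = - \frac{140056}{9} + 16486 = \frac{8318}{9}$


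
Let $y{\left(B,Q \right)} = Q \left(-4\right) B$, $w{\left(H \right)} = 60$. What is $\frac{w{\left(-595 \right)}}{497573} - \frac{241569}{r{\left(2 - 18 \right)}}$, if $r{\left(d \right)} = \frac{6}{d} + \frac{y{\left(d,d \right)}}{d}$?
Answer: $- \frac{961585665756}{253264657} \approx -3796.8$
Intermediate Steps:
$y{\left(B,Q \right)} = - 4 B Q$ ($y{\left(B,Q \right)} = - 4 Q B = - 4 B Q$)
$r{\left(d \right)} = - 4 d + \frac{6}{d}$ ($r{\left(d \right)} = \frac{6}{d} + \frac{\left(-4\right) d d}{d} = \frac{6}{d} + \frac{\left(-4\right) d^{2}}{d} = \frac{6}{d} - 4 d = - 4 d + \frac{6}{d}$)
$\frac{w{\left(-595 \right)}}{497573} - \frac{241569}{r{\left(2 - 18 \right)}} = \frac{60}{497573} - \frac{241569}{- 4 \left(2 - 18\right) + \frac{6}{2 - 18}} = 60 \cdot \frac{1}{497573} - \frac{241569}{- 4 \left(2 - 18\right) + \frac{6}{2 - 18}} = \frac{60}{497573} - \frac{241569}{\left(-4\right) \left(-16\right) + \frac{6}{-16}} = \frac{60}{497573} - \frac{241569}{64 + 6 \left(- \frac{1}{16}\right)} = \frac{60}{497573} - \frac{241569}{64 - \frac{3}{8}} = \frac{60}{497573} - \frac{241569}{\frac{509}{8}} = \frac{60}{497573} - \frac{1932552}{509} = - \frac{961585665756}{253264657}$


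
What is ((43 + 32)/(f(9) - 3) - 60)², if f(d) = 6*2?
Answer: 24025/9 ≈ 2669.4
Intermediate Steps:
f(d) = 12
((43 + 32)/(f(9) - 3) - 60)² = ((43 + 32)/(12 - 3) - 60)² = (75/9 - 60)² = (75*(⅑) - 60)² = (25/3 - 60)² = (-155/3)² = 24025/9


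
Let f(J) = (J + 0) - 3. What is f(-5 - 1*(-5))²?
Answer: 9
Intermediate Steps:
f(J) = -3 + J (f(J) = J - 3 = -3 + J)
f(-5 - 1*(-5))² = (-3 + (-5 - 1*(-5)))² = (-3 + (-5 + 5))² = (-3 + 0)² = (-3)² = 9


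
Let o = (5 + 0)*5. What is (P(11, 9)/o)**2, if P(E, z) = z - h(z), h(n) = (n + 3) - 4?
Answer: 1/625 ≈ 0.0016000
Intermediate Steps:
o = 25 (o = 5*5 = 25)
h(n) = -1 + n (h(n) = (3 + n) - 4 = -1 + n)
P(E, z) = 1 (P(E, z) = z - (-1 + z) = z + (1 - z) = 1)
(P(11, 9)/o)**2 = (1/25)**2 = 1/625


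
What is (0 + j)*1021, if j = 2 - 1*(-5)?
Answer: 7147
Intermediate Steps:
j = 7 (j = 2 + 5 = 7)
(0 + j)*1021 = (0 + 7)*1021 = 7*1021 = 7147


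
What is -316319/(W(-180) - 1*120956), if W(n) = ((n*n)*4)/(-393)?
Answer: 41437789/15888436 ≈ 2.6080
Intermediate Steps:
W(n) = -4*n²/393 (W(n) = (n²*4)*(-1/393) = (4*n²)*(-1/393) = -4*n²/393)
-316319/(W(-180) - 1*120956) = -316319/(-4/393*(-180)² - 1*120956) = -316319/(-4/393*32400 - 120956) = -316319/(-43200/131 - 120956) = -316319/(-15888436/131) = -316319*(-131/15888436) = 41437789/15888436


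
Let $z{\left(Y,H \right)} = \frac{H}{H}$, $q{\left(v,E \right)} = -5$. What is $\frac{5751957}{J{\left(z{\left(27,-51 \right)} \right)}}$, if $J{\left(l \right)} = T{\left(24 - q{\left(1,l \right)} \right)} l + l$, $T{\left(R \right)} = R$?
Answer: $\frac{1917319}{10} \approx 1.9173 \cdot 10^{5}$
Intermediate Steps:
$z{\left(Y,H \right)} = 1$
$J{\left(l \right)} = 30 l$ ($J{\left(l \right)} = \left(24 - -5\right) l + l = \left(24 + 5\right) l + l = 29 l + l = 30 l$)
$\frac{5751957}{J{\left(z{\left(27,-51 \right)} \right)}} = \frac{5751957}{30 \cdot 1} = \frac{5751957}{30} = 5751957 \cdot \frac{1}{30} = \frac{1917319}{10}$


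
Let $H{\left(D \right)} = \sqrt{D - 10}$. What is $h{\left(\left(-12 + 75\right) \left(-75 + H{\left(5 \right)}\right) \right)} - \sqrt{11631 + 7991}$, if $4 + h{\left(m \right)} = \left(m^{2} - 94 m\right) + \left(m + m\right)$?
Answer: $22740476 - \sqrt{19622} - 601146 i \sqrt{5} \approx 2.274 \cdot 10^{7} - 1.3442 \cdot 10^{6} i$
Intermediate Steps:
$H{\left(D \right)} = \sqrt{-10 + D}$
$h{\left(m \right)} = -4 + m^{2} - 92 m$ ($h{\left(m \right)} = -4 + \left(\left(m^{2} - 94 m\right) + \left(m + m\right)\right) = -4 + \left(\left(m^{2} - 94 m\right) + 2 m\right) = -4 + \left(m^{2} - 92 m\right) = -4 + m^{2} - 92 m$)
$h{\left(\left(-12 + 75\right) \left(-75 + H{\left(5 \right)}\right) \right)} - \sqrt{11631 + 7991} = \left(-4 + \left(\left(-12 + 75\right) \left(-75 + \sqrt{-10 + 5}\right)\right)^{2} - 92 \left(-12 + 75\right) \left(-75 + \sqrt{-10 + 5}\right)\right) - \sqrt{11631 + 7991} = \left(-4 + \left(63 \left(-75 + \sqrt{-5}\right)\right)^{2} - 92 \cdot 63 \left(-75 + \sqrt{-5}\right)\right) - \sqrt{19622} = \left(-4 + \left(63 \left(-75 + i \sqrt{5}\right)\right)^{2} - 92 \cdot 63 \left(-75 + i \sqrt{5}\right)\right) - \sqrt{19622} = \left(-4 + \left(-4725 + 63 i \sqrt{5}\right)^{2} - 92 \left(-4725 + 63 i \sqrt{5}\right)\right) - \sqrt{19622} = \left(-4 + \left(-4725 + 63 i \sqrt{5}\right)^{2} + \left(434700 - 5796 i \sqrt{5}\right)\right) - \sqrt{19622} = \left(434696 + \left(-4725 + 63 i \sqrt{5}\right)^{2} - 5796 i \sqrt{5}\right) - \sqrt{19622} = 434696 + \left(-4725 + 63 i \sqrt{5}\right)^{2} - \sqrt{19622} - 5796 i \sqrt{5}$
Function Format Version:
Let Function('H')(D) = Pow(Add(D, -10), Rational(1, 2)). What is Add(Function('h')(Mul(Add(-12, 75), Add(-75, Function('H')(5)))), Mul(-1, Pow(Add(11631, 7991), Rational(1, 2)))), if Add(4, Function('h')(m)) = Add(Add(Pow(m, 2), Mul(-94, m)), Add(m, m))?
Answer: Add(22740476, Mul(-1, Pow(19622, Rational(1, 2))), Mul(-601146, I, Pow(5, Rational(1, 2)))) ≈ Add(2.2740e+7, Mul(-1.3442e+6, I))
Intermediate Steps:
Function('H')(D) = Pow(Add(-10, D), Rational(1, 2))
Function('h')(m) = Add(-4, Pow(m, 2), Mul(-92, m)) (Function('h')(m) = Add(-4, Add(Add(Pow(m, 2), Mul(-94, m)), Add(m, m))) = Add(-4, Add(Add(Pow(m, 2), Mul(-94, m)), Mul(2, m))) = Add(-4, Add(Pow(m, 2), Mul(-92, m))) = Add(-4, Pow(m, 2), Mul(-92, m)))
Add(Function('h')(Mul(Add(-12, 75), Add(-75, Function('H')(5)))), Mul(-1, Pow(Add(11631, 7991), Rational(1, 2)))) = Add(Add(-4, Pow(Mul(Add(-12, 75), Add(-75, Pow(Add(-10, 5), Rational(1, 2)))), 2), Mul(-92, Mul(Add(-12, 75), Add(-75, Pow(Add(-10, 5), Rational(1, 2)))))), Mul(-1, Pow(Add(11631, 7991), Rational(1, 2)))) = Add(Add(-4, Pow(Mul(63, Add(-75, Pow(-5, Rational(1, 2)))), 2), Mul(-92, Mul(63, Add(-75, Pow(-5, Rational(1, 2)))))), Mul(-1, Pow(19622, Rational(1, 2)))) = Add(Add(-4, Pow(Mul(63, Add(-75, Mul(I, Pow(5, Rational(1, 2))))), 2), Mul(-92, Mul(63, Add(-75, Mul(I, Pow(5, Rational(1, 2))))))), Mul(-1, Pow(19622, Rational(1, 2)))) = Add(Add(-4, Pow(Add(-4725, Mul(63, I, Pow(5, Rational(1, 2)))), 2), Mul(-92, Add(-4725, Mul(63, I, Pow(5, Rational(1, 2)))))), Mul(-1, Pow(19622, Rational(1, 2)))) = Add(Add(-4, Pow(Add(-4725, Mul(63, I, Pow(5, Rational(1, 2)))), 2), Add(434700, Mul(-5796, I, Pow(5, Rational(1, 2))))), Mul(-1, Pow(19622, Rational(1, 2)))) = Add(Add(434696, Pow(Add(-4725, Mul(63, I, Pow(5, Rational(1, 2)))), 2), Mul(-5796, I, Pow(5, Rational(1, 2)))), Mul(-1, Pow(19622, Rational(1, 2)))) = Add(434696, Pow(Add(-4725, Mul(63, I, Pow(5, Rational(1, 2)))), 2), Mul(-1, Pow(19622, Rational(1, 2))), Mul(-5796, I, Pow(5, Rational(1, 2))))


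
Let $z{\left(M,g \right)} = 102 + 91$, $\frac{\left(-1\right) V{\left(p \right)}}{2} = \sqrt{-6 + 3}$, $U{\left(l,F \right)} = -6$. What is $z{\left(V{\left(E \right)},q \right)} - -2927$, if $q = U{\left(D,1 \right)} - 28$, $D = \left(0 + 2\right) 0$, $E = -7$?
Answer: $3120$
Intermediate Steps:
$D = 0$ ($D = 2 \cdot 0 = 0$)
$V{\left(p \right)} = - 2 i \sqrt{3}$ ($V{\left(p \right)} = - 2 \sqrt{-6 + 3} = - 2 \sqrt{-3} = - 2 i \sqrt{3}$)
$q = -34$ ($q = -6 - 28 = -34$)
$z{\left(M,g \right)} = 193$
$z{\left(V{\left(E \right)},q \right)} - -2927 = 193 - -2927 = 193 + 2927 = 3120$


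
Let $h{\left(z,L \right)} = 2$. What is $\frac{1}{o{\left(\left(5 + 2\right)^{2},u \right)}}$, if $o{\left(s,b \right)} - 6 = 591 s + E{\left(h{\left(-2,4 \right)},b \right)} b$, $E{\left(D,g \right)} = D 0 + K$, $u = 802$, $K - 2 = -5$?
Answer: $\frac{1}{26559} \approx 3.7652 \cdot 10^{-5}$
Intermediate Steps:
$K = -3$ ($K = 2 - 5 = -3$)
$E{\left(D,g \right)} = -3$ ($E{\left(D,g \right)} = D 0 - 3 = 0 - 3 = -3$)
$o{\left(s,b \right)} = 6 - 3 b + 591 s$ ($o{\left(s,b \right)} = 6 - \left(- 591 s + 3 b\right) = 6 - 3 b + 591 s$)
$\frac{1}{o{\left(\left(5 + 2\right)^{2},u \right)}} = \frac{1}{6 - 2406 + 591 \left(5 + 2\right)^{2}} = \frac{1}{6 - 2406 + 591 \cdot 7^{2}} = \frac{1}{6 - 2406 + 591 \cdot 49} = \frac{1}{6 - 2406 + 28959} = \frac{1}{26559}$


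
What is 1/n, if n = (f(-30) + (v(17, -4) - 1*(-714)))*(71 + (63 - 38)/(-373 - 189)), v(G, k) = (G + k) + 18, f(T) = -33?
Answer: 281/14196212 ≈ 1.9794e-5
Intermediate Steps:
v(G, k) = 18 + G + k
n = 14196212/281 (n = (-33 + ((18 + 17 - 4) - 1*(-714)))*(71 + (63 - 38)/(-373 - 189)) = (-33 + (31 + 714))*(71 + 25/(-562)) = (-33 + 745)*(71 + 25*(-1/562)) = 712*(71 - 25/562) = 712*(39877/562) = 14196212/281 ≈ 50520.)
1/n = 1/(14196212/281) = 281/14196212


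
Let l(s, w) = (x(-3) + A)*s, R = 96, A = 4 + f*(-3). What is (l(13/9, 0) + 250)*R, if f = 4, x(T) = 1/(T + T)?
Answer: 205808/9 ≈ 22868.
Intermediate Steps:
x(T) = 1/(2*T)
A = -8 (A = 4 + 4*(-3) = 4 - 12 = -8)
l(s, w) = -49*s/6 (l(s, w) = ((1/2)/(-3) - 8)*s = ((1/2)*(-1/3) - 8)*s = (-1/6 - 8)*s = -49*s/6)
(l(13/9, 0) + 250)*R = (-637/(6*9) + 250)*96 = (-49/6*13/9 + 250)*96 = (-637/54 + 250)*96 = (12863/54)*96 = 205808/9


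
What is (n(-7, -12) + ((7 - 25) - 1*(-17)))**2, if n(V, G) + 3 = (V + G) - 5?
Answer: 784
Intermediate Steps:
n(V, G) = -8 + G + V (n(V, G) = -3 + ((V + G) - 5) = -3 + ((G + V) - 5) = -3 + (-5 + G + V) = -8 + G + V)
(n(-7, -12) + ((7 - 25) - 1*(-17)))**2 = ((-8 - 12 - 7) + ((7 - 25) - 1*(-17)))**2 = (-27 + (-18 + 17))**2 = (-27 - 1)**2 = (-28)**2 = 784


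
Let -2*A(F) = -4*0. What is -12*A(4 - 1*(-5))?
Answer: 0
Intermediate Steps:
A(F) = 0 (A(F) = -(-2)*0 = -½*0 = 0)
-12*A(4 - 1*(-5)) = -12*0 = 0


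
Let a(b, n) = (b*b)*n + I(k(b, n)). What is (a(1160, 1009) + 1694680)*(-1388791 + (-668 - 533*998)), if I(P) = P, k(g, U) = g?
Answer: -2611953633692320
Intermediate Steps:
a(b, n) = b + n*b² (a(b, n) = (b*b)*n + b = b²*n + b = n*b² + b = b + n*b²)
(a(1160, 1009) + 1694680)*(-1388791 + (-668 - 533*998)) = (1160*(1 + 1160*1009) + 1694680)*(-1388791 + (-668 - 533*998)) = (1160*(1 + 1170440) + 1694680)*(-1388791 + (-668 - 531934)) = (1160*1170441 + 1694680)*(-1388791 - 532602) = (1357711560 + 1694680)*(-1921393) = 1359406240*(-1921393) = -2611953633692320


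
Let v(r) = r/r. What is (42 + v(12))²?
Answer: 1849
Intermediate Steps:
v(r) = 1
(42 + v(12))² = (42 + 1)² = 43² = 1849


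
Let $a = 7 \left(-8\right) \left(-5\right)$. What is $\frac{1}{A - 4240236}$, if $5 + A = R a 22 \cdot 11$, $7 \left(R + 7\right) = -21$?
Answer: $- \frac{1}{4917841} \approx -2.0334 \cdot 10^{-7}$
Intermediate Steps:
$a = 280$ ($a = \left(-56\right) \left(-5\right) = 280$)
$R = -10$ ($R = -7 + \frac{1}{7} \left(-21\right) = -7 - 3 = -10$)
$A = -677605$ ($A = -5 - 10 \cdot 280 \cdot 22 \cdot 11 = -5 - 10 \cdot 6160 \cdot 11 = -5 - 677600 = -677605$)
$\frac{1}{A - 4240236} = \frac{1}{-677605 - 4240236} = \frac{1}{-4917841} = - \frac{1}{4917841}$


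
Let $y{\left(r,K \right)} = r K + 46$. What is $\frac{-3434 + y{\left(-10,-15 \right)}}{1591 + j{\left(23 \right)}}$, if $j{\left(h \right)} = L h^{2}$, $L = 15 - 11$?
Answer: $- \frac{3238}{3707} \approx -0.87348$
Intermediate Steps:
$y{\left(r,K \right)} = 46 + K r$ ($y{\left(r,K \right)} = K r + 46 = 46 + K r$)
$L = 4$
$j{\left(h \right)} = 4 h^{2}$
$\frac{-3434 + y{\left(-10,-15 \right)}}{1591 + j{\left(23 \right)}} = \frac{-3434 + \left(46 - -150\right)}{1591 + 4 \cdot 23^{2}} = \frac{-3434 + \left(46 + 150\right)}{1591 + 4 \cdot 529} = \frac{-3434 + 196}{1591 + 2116} = - \frac{3238}{3707}$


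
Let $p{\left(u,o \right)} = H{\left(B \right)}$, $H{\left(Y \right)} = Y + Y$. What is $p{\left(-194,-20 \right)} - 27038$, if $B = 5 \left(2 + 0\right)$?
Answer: $-27018$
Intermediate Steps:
$B = 10$ ($B = 5 \cdot 2 = 10$)
$H{\left(Y \right)} = 2 Y$
$p{\left(u,o \right)} = 20$ ($p{\left(u,o \right)} = 2 \cdot 10 = 20$)
$p{\left(-194,-20 \right)} - 27038 = 20 - 27038 = -27018$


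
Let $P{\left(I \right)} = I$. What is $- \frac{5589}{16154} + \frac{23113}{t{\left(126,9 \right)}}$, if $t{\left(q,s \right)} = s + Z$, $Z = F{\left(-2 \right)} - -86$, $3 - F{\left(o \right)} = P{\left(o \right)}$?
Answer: $\frac{186404251}{807700} \approx 230.78$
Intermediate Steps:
$F{\left(o \right)} = 3 - o$
$Z = 91$ ($Z = \left(3 - -2\right) - -86 = \left(3 + 2\right) + 86 = 5 + 86 = 91$)
$t{\left(q,s \right)} = 91 + s$ ($t{\left(q,s \right)} = s + 91 = 91 + s$)
$- \frac{5589}{16154} + \frac{23113}{t{\left(126,9 \right)}} = - \frac{5589}{16154} + \frac{23113}{91 + 9} = \left(-5589\right) \frac{1}{16154} + \frac{23113}{100} = - \frac{5589}{16154} + 23113 \cdot \frac{1}{100} = - \frac{5589}{16154} + \frac{23113}{100} = \frac{186404251}{807700}$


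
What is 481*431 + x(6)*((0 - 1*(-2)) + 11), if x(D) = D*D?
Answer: 207779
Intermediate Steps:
x(D) = D**2
481*431 + x(6)*((0 - 1*(-2)) + 11) = 481*431 + 6**2*((0 - 1*(-2)) + 11) = 207311 + 36*((0 + 2) + 11) = 207311 + 36*(2 + 11) = 207311 + 36*13 = 207311 + 468 = 207779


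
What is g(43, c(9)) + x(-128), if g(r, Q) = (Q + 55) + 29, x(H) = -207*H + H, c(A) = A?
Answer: 26461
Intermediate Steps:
x(H) = -206*H
g(r, Q) = 84 + Q (g(r, Q) = (55 + Q) + 29 = 84 + Q)
g(43, c(9)) + x(-128) = (84 + 9) - 206*(-128) = 93 + 26368 = 26461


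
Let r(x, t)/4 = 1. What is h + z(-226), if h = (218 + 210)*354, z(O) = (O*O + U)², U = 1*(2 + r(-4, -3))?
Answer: 2609522236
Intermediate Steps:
r(x, t) = 4 (r(x, t) = 4*1 = 4)
U = 6 (U = 1*(2 + 4) = 1*6 = 6)
z(O) = (6 + O²)² (z(O) = (O*O + 6)² = (O² + 6)² = (6 + O²)²)
h = 151512 (h = 428*354 = 151512)
h + z(-226) = 151512 + (6 + (-226)²)² = 151512 + (6 + 51076)² = 151512 + 51082² = 151512 + 2609370724 = 2609522236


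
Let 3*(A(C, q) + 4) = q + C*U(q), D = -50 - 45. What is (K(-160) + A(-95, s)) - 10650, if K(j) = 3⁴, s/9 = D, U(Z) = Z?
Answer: 16217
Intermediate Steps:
D = -95
s = -855 (s = 9*(-95) = -855)
A(C, q) = -4 + q/3 + C*q/3 (A(C, q) = -4 + (q + C*q)/3 = -4 + (q/3 + C*q/3) = -4 + q/3 + C*q/3)
K(j) = 81
(K(-160) + A(-95, s)) - 10650 = (81 + (-4 + (⅓)*(-855) + (⅓)*(-95)*(-855))) - 10650 = (81 + (-4 - 285 + 27075)) - 10650 = (81 + 26786) - 10650 = 26867 - 10650 = 16217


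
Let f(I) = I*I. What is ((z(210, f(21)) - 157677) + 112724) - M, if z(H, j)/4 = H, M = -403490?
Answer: 359377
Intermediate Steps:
f(I) = I²
z(H, j) = 4*H
((z(210, f(21)) - 157677) + 112724) - M = ((4*210 - 157677) + 112724) - 1*(-403490) = ((840 - 157677) + 112724) + 403490 = (-156837 + 112724) + 403490 = -44113 + 403490 = 359377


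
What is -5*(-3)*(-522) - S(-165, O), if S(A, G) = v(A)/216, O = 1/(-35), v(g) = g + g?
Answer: -281825/36 ≈ -7828.5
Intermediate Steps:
v(g) = 2*g
O = -1/35 ≈ -0.028571
S(A, G) = A/108 (S(A, G) = (2*A)/216 = (2*A)*(1/216) = A/108)
-5*(-3)*(-522) - S(-165, O) = -5*(-3)*(-522) - (-165)/108 = -(-15)*(-522) - 1*(-55/36) = -1*7830 + 55/36 = -7830 + 55/36 = -281825/36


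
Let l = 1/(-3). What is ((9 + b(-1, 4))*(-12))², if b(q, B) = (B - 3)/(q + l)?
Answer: 9801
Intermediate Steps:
l = -⅓ (l = 1*(-⅓) = -⅓ ≈ -0.33333)
b(q, B) = (-3 + B)/(-⅓ + q) (b(q, B) = (B - 3)/(q - ⅓) = (-3 + B)/(-⅓ + q))
((9 + b(-1, 4))*(-12))² = ((9 + 3*(-3 + 4)/(-1 + 3*(-1)))*(-12))² = ((9 + 3*1/(-1 - 3))*(-12))² = ((9 + 3*1/(-4))*(-12))² = ((9 + 3*(-¼)*1)*(-12))² = ((9 - ¾)*(-12))² = ((33/4)*(-12))² = (-99)² = 9801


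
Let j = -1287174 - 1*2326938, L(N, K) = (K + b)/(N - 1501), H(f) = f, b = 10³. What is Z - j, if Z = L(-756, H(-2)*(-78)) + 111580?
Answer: 8408885688/2257 ≈ 3.7257e+6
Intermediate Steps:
b = 1000
L(N, K) = (1000 + K)/(-1501 + N) (L(N, K) = (K + 1000)/(N - 1501) = (1000 + K)/(-1501 + N))
Z = 251834904/2257 (Z = (1000 - 2*(-78))/(-1501 - 756) + 111580 = (1000 + 156)/(-2257) + 111580 = -1/2257*1156 + 111580 = -1156/2257 + 111580 = 251834904/2257 ≈ 1.1158e+5)
j = -3614112 (j = -1287174 - 2326938 = -3614112)
Z - j = 251834904/2257 - 1*(-3614112) = 251834904/2257 + 3614112 = 8408885688/2257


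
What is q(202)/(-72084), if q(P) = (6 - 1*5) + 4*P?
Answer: -809/72084 ≈ -0.011223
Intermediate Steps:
q(P) = 1 + 4*P (q(P) = (6 - 5) + 4*P = 1 + 4*P)
q(202)/(-72084) = (1 + 4*202)/(-72084) = (1 + 808)*(-1/72084) = 809*(-1/72084) = -809/72084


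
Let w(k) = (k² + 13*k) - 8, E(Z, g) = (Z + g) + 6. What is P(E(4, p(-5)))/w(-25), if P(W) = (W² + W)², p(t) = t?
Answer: 225/73 ≈ 3.0822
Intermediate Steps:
E(Z, g) = 6 + Z + g
P(W) = (W + W²)²
w(k) = -8 + k² + 13*k
P(E(4, p(-5)))/w(-25) = ((6 + 4 - 5)²*(1 + (6 + 4 - 5))²)/(-8 + (-25)² + 13*(-25)) = (5²*(1 + 5)²)/(-8 + 625 - 325) = (25*6²)/292 = (25*36)*(1/292) = 900*(1/292) = 225/73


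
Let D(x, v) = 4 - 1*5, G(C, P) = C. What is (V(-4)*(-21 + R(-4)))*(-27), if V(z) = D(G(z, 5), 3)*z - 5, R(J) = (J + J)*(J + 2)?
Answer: -135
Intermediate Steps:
R(J) = 2*J*(2 + J) (R(J) = (2*J)*(2 + J) = 2*J*(2 + J))
D(x, v) = -1 (D(x, v) = 4 - 5 = -1)
V(z) = -5 - z (V(z) = -z - 5 = -5 - z)
(V(-4)*(-21 + R(-4)))*(-27) = ((-5 - 1*(-4))*(-21 + 2*(-4)*(2 - 4)))*(-27) = ((-5 + 4)*(-21 + 2*(-4)*(-2)))*(-27) = -(-21 + 16)*(-27) = -1*(-5)*(-27) = 5*(-27) = -135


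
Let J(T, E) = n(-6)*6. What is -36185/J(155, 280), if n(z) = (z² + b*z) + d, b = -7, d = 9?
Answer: -36185/522 ≈ -69.320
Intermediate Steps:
n(z) = 9 + z² - 7*z (n(z) = (z² - 7*z) + 9 = 9 + z² - 7*z)
J(T, E) = 522 (J(T, E) = (9 + (-6)² - 7*(-6))*6 = (9 + 36 + 42)*6 = 87*6 = 522)
-36185/J(155, 280) = -36185/522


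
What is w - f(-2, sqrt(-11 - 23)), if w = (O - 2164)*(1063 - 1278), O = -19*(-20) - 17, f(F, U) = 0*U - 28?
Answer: 387243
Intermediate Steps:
f(F, U) = -28 (f(F, U) = 0 - 28 = -28)
O = 363 (O = 380 - 17 = 363)
w = 387215 (w = (363 - 2164)*(1063 - 1278) = -1801*(-215) = 387215)
w - f(-2, sqrt(-11 - 23)) = 387215 - 1*(-28) = 387215 + 28 = 387243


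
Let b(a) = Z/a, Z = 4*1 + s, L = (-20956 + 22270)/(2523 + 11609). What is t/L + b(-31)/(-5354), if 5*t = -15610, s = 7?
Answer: -3661395063421/109044918 ≈ -33577.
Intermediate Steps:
t = -3122 (t = (⅕)*(-15610) = -3122)
L = 657/7066 (L = 1314/14132 = 1314*(1/14132) = 657/7066 ≈ 0.092981)
Z = 11 (Z = 4*1 + 7 = 4 + 7 = 11)
b(a) = 11/a
t/L + b(-31)/(-5354) = -3122/657/7066 + (11/(-31))/(-5354) = -3122*7066/657 + (11*(-1/31))*(-1/5354) = -22060052/657 - 11/31*(-1/5354) = -22060052/657 + 11/165974 = -3661395063421/109044918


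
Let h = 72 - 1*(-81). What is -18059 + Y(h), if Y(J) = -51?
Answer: -18110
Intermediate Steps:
h = 153 (h = 72 + 81 = 153)
-18059 + Y(h) = -18059 - 51 = -18110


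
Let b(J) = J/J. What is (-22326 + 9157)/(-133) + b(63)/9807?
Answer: 2635684/26619 ≈ 99.015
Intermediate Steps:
b(J) = 1
(-22326 + 9157)/(-133) + b(63)/9807 = (-22326 + 9157)/(-133) + 1/9807 = -13169*(-1/133) + 1*(1/9807) = 13169/133 + 1/9807 = 2635684/26619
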